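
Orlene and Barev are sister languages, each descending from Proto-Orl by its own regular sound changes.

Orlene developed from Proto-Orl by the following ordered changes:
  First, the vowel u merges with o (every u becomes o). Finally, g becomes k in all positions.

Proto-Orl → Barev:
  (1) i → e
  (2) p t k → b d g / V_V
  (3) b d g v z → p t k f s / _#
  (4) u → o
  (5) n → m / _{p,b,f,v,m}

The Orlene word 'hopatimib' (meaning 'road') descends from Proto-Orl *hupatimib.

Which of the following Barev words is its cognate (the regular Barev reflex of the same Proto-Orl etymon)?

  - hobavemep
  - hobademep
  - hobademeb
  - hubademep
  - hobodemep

Barev: *hupatimib > hupatemeb > hubademeb > hubademep > hobademep  (by vowel merger, intervocalic voicing, final devoicing, vowel merger)
Only 'hobademep' matches the regular Barev development of *hupatimib.

hobademep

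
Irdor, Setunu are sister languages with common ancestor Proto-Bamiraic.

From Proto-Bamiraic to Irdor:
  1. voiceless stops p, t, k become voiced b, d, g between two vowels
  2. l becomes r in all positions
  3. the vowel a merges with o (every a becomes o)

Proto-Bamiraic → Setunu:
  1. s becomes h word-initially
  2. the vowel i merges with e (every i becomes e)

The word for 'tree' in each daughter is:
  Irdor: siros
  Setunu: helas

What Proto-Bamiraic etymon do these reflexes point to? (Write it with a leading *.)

Position 1: Irdor has s, Setunu has h. Irdor preserves s here (none of its changes turn any other segment into s), so the proto-segment is *s.
Position 2: Irdor has i, Setunu has e. Irdor preserves i here (none of its changes turn any other segment into i), so the proto-segment is *i.
Continuing position by position gives *silas; check it forward:
Irdor: *silas
  silas (rule 1 does not apply)
  silas → siras   [unconditioned shift]
  siras → siros   [vowel merger]
  giving Irdor siros.
Setunu: *silas > hilas > helas  (by debuccalisation, vowel merger)
No other proto-form is consistent with every reflex, so the reconstruction is *silas.

*silas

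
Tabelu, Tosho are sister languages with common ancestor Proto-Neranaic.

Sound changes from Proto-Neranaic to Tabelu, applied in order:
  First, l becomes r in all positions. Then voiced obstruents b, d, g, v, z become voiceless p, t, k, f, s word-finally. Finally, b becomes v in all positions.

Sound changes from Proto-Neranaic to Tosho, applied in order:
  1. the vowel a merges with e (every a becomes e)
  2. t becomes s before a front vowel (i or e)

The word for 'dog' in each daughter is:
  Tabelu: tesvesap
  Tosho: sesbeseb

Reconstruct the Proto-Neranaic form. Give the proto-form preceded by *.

*tesbesab

Position 4: Tabelu has v, Tosho has b. Tosho preserves b here (none of its changes turn any other segment into b), so the proto-segment is *b.
Position 7: Tabelu has a, Tosho has e. Tabelu preserves a here (none of its changes turn any other segment into a), so the proto-segment is *a.
Position 1: Tabelu has t, Tosho has s. Taking the neighbouring segments as reconstructed: Tabelu t can only go back to *t; Tosho s could go back to *t or *s — the one source consistent with every daughter is *t.
Verify the candidate proto-form against each daughter:
Tabelu: *tesbesab > tesbesap > tesvesap  (by final devoicing, unconditioned shift)
Tosho: *tesbesab > tesbeseb > sesbeseb  (by vowel merger, palatalisation)
Only *tesbesab yields all of Tabelu tesvesap, Tosho sesbeseb.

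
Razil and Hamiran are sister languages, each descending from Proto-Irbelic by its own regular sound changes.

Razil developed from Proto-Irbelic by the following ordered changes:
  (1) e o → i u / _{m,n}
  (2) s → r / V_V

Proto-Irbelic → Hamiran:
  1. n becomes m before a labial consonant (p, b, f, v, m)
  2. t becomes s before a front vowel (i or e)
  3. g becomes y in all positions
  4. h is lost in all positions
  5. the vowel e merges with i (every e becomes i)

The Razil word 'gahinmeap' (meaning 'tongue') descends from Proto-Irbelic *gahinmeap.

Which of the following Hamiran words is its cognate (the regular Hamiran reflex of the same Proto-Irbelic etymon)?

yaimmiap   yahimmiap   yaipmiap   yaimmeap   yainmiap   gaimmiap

Hamiran: start from *gahinmeap.
  rule 1 (nasal place assimilation): gahinmeap → gahimmeap
  rule 2: no change — gahimmeap
  rule 3 (unconditioned shift): gahimmeap → yahimmeap
  rule 4 (h-loss): yahimmeap → yaimmeap
  rule 5 (vowel merger): yaimmeap → yaimmiap
  ⇒ Hamiran yaimmiap
Only 'yaimmiap' matches the regular Hamiran development of *gahinmeap.

yaimmiap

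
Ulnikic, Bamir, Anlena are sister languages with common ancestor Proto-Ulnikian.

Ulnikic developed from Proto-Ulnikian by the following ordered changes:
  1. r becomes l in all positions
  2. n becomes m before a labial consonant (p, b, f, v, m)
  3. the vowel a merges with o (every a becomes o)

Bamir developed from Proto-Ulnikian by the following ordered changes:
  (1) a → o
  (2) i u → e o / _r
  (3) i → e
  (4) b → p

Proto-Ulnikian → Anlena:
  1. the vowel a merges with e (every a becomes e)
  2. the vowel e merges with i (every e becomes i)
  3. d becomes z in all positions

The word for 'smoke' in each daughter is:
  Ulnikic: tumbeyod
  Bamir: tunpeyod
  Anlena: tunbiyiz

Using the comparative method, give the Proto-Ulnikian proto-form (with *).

*tunbeyad

Position 5: Ulnikic has e, Bamir has e, Anlena has i. Ulnikic preserves e here (none of its changes turn any other segment into e), so the proto-segment is *e.
Position 7: Ulnikic has o, Bamir has o, Anlena has i. Taking the neighbouring segments as reconstructed: Ulnikic o could go back to *a or *o; Bamir o could go back to *a or *o; Anlena i could go back to *a or *e or *i — the one source consistent with every daughter is *a.
Continuing position by position gives *tunbeyad; check it forward:
Ulnikic: *tunbeyad
  tunbeyad (rule 1 does not apply)
  tunbeyad → tumbeyad   [nasal place assimilation]
  tumbeyad → tumbeyod   [vowel merger]
  giving Ulnikic tumbeyod.
Bamir: start from *tunbeyad.
  rule 1 (vowel merger): tunbeyad → tunbeyod
  rule 2: no change — tunbeyod
  rule 3: no change — tunbeyod
  rule 4 (unconditioned shift): tunbeyod → tunpeyod
  ⇒ Bamir tunpeyod
Anlena: *tunbeyad
  tunbeyad → tunbeyed   [vowel merger]
  tunbeyed → tunbiyid   [vowel merger]
  tunbiyid → tunbiyiz   [unconditioned shift]
  giving Anlena tunbiyiz.
No other proto-form is consistent with every reflex, so the reconstruction is *tunbeyad.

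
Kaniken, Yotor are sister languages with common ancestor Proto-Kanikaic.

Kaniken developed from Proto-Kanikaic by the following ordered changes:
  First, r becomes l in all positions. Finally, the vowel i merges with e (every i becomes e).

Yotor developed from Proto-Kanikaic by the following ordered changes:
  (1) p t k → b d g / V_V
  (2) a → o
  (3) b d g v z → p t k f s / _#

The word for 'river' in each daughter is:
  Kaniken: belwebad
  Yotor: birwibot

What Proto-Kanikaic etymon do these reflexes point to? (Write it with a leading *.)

*birwibad

Position 3: Kaniken has l, Yotor has r. Yotor preserves r here (none of its changes turn any other segment into r), so the proto-segment is *r.
Position 8: Kaniken has d, Yotor has t. Kaniken preserves d here (none of its changes turn any other segment into d), so the proto-segment is *d.
Position 7: Kaniken has a, Yotor has o. Kaniken preserves a here (none of its changes turn any other segment into a), so the proto-segment is *a.
Continuing position by position gives *birwibad; check it forward:
Kaniken: start from *birwibad.
  rule 1 (unconditioned shift): birwibad → bilwibad
  rule 2 (vowel merger): bilwibad → belwebad
  ⇒ Kaniken belwebad
Yotor: start from *birwibad.
  rule 1: no change — birwibad
  rule 2 (vowel merger): birwibad → birwibod
  rule 3 (final devoicing): birwibod → birwibot
  ⇒ Yotor birwibot
No other proto-form is consistent with every reflex, so the reconstruction is *birwibad.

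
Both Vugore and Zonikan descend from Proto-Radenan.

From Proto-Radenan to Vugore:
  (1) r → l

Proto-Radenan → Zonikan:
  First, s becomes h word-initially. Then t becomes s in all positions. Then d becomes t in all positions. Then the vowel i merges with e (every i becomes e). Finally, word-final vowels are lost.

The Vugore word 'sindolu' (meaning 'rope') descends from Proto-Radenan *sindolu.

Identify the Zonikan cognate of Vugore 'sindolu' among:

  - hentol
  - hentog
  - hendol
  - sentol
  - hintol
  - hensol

hentol

Zonikan: start from *sindolu.
  rule 1 (debuccalisation): sindolu → hindolu
  rule 2: no change — hindolu
  rule 3 (unconditioned shift): hindolu → hintolu
  rule 4 (vowel merger): hintolu → hentolu
  rule 5 (apocope): hentolu → hentol
  ⇒ Zonikan hentol
Only 'hentol' matches the regular Zonikan development of *sindolu.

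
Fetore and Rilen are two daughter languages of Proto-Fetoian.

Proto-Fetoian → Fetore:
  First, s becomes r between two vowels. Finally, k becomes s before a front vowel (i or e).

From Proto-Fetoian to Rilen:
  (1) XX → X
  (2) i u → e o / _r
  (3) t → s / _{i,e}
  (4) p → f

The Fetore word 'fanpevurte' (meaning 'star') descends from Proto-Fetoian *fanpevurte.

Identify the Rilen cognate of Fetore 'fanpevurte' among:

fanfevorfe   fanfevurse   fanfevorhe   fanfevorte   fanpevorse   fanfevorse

Rilen: start from *fanpevurte.
  rule 1: no change — fanpevurte
  rule 2 (pre-rhotic lowering): fanpevurte → fanpevorte
  rule 3 (palatalisation): fanpevorte → fanpevorse
  rule 4 (unconditioned shift): fanpevorse → fanfevorse
  ⇒ Rilen fanfevorse
The other candidates each miss or misapply at least one Rilen change.

fanfevorse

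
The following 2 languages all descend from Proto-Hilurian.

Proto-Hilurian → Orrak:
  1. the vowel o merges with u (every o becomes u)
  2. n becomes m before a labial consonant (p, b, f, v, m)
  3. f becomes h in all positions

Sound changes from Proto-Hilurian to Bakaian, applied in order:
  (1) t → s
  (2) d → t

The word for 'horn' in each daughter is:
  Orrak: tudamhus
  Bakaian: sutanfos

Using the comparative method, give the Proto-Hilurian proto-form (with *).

Position 3: Orrak has d, Bakaian has t. Orrak preserves d here (none of its changes turn any other segment into d), so the proto-segment is *d.
Position 1: Orrak has t, Bakaian has s. Orrak preserves t here (none of its changes turn any other segment into t), so the proto-segment is *t.
Position 7: Orrak has u, Bakaian has o. Bakaian preserves o here (none of its changes turn any other segment into o), so the proto-segment is *o.
This points to *tudanfos. Verify forward in each daughter:
Orrak: *tudanfos > tudanfus > tudamfus > tudamhus  (by vowel merger, nasal place assimilation, unconditioned shift)
Bakaian: start from *tudanfos.
  rule 1 (unconditioned shift): tudanfos → sudanfos
  rule 2 (unconditioned shift): sudanfos → sutanfos
  ⇒ Bakaian sutanfos
*tudanfos is the unique common source.

*tudanfos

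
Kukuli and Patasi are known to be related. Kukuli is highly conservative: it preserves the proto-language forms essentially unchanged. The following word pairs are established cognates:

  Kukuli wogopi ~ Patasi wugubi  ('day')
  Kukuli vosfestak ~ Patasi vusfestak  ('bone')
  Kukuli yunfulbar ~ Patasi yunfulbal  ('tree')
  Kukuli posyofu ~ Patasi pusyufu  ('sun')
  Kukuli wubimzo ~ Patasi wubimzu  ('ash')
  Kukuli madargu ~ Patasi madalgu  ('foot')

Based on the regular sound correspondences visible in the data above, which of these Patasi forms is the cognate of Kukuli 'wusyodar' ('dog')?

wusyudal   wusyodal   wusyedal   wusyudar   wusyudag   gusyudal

wogopi ~ wugubi, vosfestak ~ vusfestak — Kukuli o corresponds to Patasi u after a consonant, before a consonant other than r, m, n, p, b, f, v.
yunfulbar ~ yunfulbal — Kukuli r corresponds to Patasi l word-finally.
Applying these to Kukuli 'wusyodar':
  wusyodar → wusyudar   (o→u after a consonant, before a consonant other than r, m, n, p, b, f, v)
  wusyudar → wusyudal   (r→l word-finally)
So the Patasi cognate is 'wusyudal'.

wusyudal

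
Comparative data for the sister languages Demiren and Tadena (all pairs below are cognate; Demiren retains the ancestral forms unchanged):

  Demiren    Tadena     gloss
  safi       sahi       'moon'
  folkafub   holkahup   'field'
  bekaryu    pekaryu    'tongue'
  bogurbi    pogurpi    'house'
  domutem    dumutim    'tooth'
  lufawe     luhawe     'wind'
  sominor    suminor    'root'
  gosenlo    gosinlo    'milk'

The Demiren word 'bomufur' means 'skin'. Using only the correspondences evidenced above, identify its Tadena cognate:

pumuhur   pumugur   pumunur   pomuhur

pumuhur

bogurbi ~ pogurpi — Demiren b corresponds to Tadena p word-initially before a back vowel.
domutem ~ dumutim, sominor ~ suminor — Demiren o corresponds to Tadena u after a consonant, before a nasal.
folkafub ~ holkahup — Demiren f corresponds to Tadena h between vowels (before a back vowel).
Applying these to Demiren 'bomufur':
  bomufur → pomufur   (b→p word-initially before a back vowel)
  pomufur → pumufur   (o→u after a consonant, before a nasal)
  pumufur → pumuhur   (f→h between vowels (before a back vowel))
So the Tadena cognate is 'pumuhur'.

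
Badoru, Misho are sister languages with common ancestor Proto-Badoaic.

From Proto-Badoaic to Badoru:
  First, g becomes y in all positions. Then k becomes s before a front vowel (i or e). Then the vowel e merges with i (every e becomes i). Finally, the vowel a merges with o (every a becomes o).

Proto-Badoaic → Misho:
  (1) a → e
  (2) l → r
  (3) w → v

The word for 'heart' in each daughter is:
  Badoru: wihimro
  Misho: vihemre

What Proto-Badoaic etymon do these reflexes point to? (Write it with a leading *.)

Position 1: Badoru has w, Misho has v. Badoru preserves w here (none of its changes turn any other segment into w), so the proto-segment is *w.
Position 7: Badoru has o, Misho has e. Taking the neighbouring segments as reconstructed: Badoru o could go back to *a or *o; Misho e could go back to *a or *e — the one source consistent with every daughter is *a.
Continuing position by position gives *wihemra; check it forward:
Badoru: start from *wihemra.
  rule 1: no change — wihemra
  rule 2: no change — wihemra
  rule 3 (vowel merger): wihemra → wihimra
  rule 4 (vowel merger): wihimra → wihimro
  ⇒ Badoru wihimro
Misho: *wihemra
  wihemra → wihemre   [vowel merger]
  wihemre (rule 2 does not apply)
  wihemre → vihemre   [unconditioned shift]
  giving Misho vihemre.
No other proto-form is consistent with every reflex, so the reconstruction is *wihemra.

*wihemra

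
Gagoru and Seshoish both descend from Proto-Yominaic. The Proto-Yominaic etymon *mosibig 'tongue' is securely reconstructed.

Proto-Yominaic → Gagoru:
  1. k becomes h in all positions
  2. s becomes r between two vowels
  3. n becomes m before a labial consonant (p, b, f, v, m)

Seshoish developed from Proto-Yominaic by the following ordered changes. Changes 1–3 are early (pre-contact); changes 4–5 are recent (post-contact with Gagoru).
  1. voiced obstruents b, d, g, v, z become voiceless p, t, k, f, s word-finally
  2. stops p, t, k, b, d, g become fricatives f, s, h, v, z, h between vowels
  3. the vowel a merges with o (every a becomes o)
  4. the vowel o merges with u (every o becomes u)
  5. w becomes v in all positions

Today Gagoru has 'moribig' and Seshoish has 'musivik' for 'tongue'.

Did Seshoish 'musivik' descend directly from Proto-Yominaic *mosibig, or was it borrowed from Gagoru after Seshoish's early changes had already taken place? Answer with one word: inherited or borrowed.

inherited

If inherited, *mosibig would pass through all of Seshoish's changes:
Seshoish: start from *mosibig.
  rule 1 (final devoicing): mosibig → mosibik
  rule 2 (intervocalic lenition): mosibik → mosivik
  rule 3: no change — mosivik
  rule 4 (vowel merger): mosivik → musivik
  rule 5: no change — musivik
  ⇒ Seshoish musivik
If borrowed from Gagoru 'moribig' after the early changes, it would undergo only the recent ones:
  rule 4 (vowel merger): moribig → muribig
  rule 5 (unconditioned shift): no change (muribig)
  ⇒ as a loan: muribig
Seshoish 'musivik' matches the inherited outcome exactly, so it is an inherited cognate, not a loan.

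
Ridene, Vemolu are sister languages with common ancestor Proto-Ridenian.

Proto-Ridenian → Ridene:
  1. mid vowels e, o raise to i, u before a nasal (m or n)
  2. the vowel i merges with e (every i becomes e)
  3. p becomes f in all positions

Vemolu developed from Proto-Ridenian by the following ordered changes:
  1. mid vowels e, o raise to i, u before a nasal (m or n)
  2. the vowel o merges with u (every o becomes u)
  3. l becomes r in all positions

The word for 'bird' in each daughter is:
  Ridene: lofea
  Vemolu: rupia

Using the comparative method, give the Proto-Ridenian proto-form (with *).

Position 4: Ridene has e, Vemolu has i. Taking the neighbouring segments as reconstructed: Ridene e could go back to *e or *i; Vemolu i can only go back to *i — the one source consistent with every daughter is *i.
Position 1: Ridene has l, Vemolu has r. Ridene preserves l here (none of its changes turn any other segment into l), so the proto-segment is *l.
This points to *lopia. Verify forward in each daughter:
Ridene: start from *lopia.
  rule 1: no change — lopia
  rule 2 (vowel merger): lopia → lopea
  rule 3 (unconditioned shift): lopea → lofea
  ⇒ Ridene lofea
Vemolu: start from *lopia.
  rule 1: no change — lopia
  rule 2 (vowel merger): lopia → lupia
  rule 3 (unconditioned shift): lupia → rupia
  ⇒ Vemolu rupia
No other proto-form is consistent with every reflex, so the reconstruction is *lopia.

*lopia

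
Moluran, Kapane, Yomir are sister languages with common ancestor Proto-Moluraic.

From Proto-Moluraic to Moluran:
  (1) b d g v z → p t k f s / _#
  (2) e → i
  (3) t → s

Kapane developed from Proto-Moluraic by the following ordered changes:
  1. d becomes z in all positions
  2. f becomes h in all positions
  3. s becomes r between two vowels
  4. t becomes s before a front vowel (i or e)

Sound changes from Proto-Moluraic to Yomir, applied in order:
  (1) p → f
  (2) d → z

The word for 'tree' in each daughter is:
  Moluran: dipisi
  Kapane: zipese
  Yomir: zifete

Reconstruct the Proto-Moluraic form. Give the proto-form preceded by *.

*dipete

Position 6: Moluran has i, Kapane has e, Yomir has e. Kapane preserves e here (none of its changes turn any other segment into e), so the proto-segment is *e.
Position 3: Moluran has p, Kapane has p, Yomir has f. Kapane preserves p here (none of its changes turn any other segment into p), so the proto-segment is *p.
Position 4: Moluran has i, Kapane has e, Yomir has e. Kapane preserves e here (none of its changes turn any other segment into e), so the proto-segment is *e.
Continuing position by position gives *dipete; check it forward:
Moluran: start from *dipete.
  rule 1: no change — dipete
  rule 2 (vowel merger): dipete → dipiti
  rule 3 (unconditioned shift): dipiti → dipisi
  ⇒ Moluran dipisi
Kapane: *dipete > zipete > zipese  (by unconditioned shift, palatalisation)
Yomir: *dipete > difete > zifete  (by unconditioned shift, unconditioned shift)
Only *dipete yields all of Moluran dipisi, Kapane zipese, Yomir zifete.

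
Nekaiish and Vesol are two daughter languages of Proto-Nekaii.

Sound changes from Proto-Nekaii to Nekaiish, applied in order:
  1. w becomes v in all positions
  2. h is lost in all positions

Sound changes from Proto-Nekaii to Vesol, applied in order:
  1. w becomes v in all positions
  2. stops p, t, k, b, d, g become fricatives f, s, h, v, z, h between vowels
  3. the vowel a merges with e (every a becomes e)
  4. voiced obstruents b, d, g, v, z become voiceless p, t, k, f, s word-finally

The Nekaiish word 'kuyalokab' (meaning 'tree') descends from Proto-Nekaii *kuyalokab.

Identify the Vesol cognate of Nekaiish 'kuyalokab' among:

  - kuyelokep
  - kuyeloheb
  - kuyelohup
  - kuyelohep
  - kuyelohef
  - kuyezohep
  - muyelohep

kuyelohep

Vesol: start from *kuyalokab.
  rule 1: no change — kuyalokab
  rule 2 (intervocalic lenition): kuyalokab → kuyalohab
  rule 3 (vowel merger): kuyalohab → kuyeloheb
  rule 4 (final devoicing): kuyeloheb → kuyelohep
  ⇒ Vesol kuyelohep
Only 'kuyelohep' matches the regular Vesol development of *kuyalokab.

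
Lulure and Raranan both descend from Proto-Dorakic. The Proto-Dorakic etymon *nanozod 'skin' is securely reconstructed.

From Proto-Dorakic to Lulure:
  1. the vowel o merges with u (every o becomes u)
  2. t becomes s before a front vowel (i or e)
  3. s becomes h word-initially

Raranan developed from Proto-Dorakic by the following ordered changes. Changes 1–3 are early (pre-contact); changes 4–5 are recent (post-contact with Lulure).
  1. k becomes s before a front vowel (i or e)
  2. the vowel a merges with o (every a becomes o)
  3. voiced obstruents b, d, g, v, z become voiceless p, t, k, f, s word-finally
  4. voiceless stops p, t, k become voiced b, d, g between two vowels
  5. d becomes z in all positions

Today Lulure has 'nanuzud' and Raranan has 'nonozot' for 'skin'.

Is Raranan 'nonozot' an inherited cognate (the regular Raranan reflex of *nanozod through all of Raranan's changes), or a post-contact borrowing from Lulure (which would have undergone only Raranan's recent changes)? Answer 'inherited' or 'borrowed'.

inherited

If inherited, *nanozod would pass through all of Raranan's changes:
Raranan: *nanozod
  nanozod (rule 1 does not apply)
  nanozod → nonozod   [vowel merger]
  nonozod → nonozot   [final devoicing]
  nonozot (rule 4 does not apply)
  nonozot (rule 5 does not apply)
  giving Raranan nonozot.
If borrowed from Lulure 'nanuzud' after the early changes, it would undergo only the recent ones:
  rule 4 (intervocalic voicing): no change (nanuzud)
  rule 5 (unconditioned shift): nanuzud → nanuzuz
  ⇒ as a loan: nanuzuz
Raranan 'nonozot' matches the inherited outcome exactly, so it is an inherited cognate, not a loan.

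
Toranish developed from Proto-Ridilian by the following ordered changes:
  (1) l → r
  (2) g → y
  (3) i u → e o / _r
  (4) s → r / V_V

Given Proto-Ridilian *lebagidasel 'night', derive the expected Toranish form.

Toranish: *lebagidasel > rebagidaser > rebayidaser > rebayidarer  (by unconditioned shift, unconditioned shift, rhotacism)

rebayidarer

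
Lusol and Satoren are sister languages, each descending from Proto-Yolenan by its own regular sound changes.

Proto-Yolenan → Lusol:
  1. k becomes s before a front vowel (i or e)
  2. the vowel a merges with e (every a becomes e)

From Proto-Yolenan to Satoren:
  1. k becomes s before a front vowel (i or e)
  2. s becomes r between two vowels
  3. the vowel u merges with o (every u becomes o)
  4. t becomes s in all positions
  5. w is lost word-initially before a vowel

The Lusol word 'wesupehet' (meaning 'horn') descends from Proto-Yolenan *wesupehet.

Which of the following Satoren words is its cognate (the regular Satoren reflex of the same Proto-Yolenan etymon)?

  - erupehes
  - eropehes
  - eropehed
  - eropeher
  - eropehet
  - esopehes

Satoren: *wesupehet > werupehet > weropehet > weropehes > eropehes  (by rhotacism, vowel merger, unconditioned shift, glide loss)
Only 'eropehes' matches the regular Satoren development of *wesupehet.

eropehes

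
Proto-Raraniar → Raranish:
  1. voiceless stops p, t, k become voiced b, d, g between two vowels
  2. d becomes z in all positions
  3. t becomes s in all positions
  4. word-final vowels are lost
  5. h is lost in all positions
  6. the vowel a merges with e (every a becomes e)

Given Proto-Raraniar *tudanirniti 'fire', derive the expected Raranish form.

Raranish: *tudanirniti
  tudanirniti → tudanirnidi   [intervocalic voicing]
  tudanirnidi → tuzanirnizi   [unconditioned shift]
  tuzanirnizi → suzanirnizi   [unconditioned shift]
  suzanirnizi → suzanirniz   [apocope]
  suzanirniz (rule 5 does not apply)
  suzanirniz → suzenirniz   [vowel merger]
  giving Raranish suzenirniz.

suzenirniz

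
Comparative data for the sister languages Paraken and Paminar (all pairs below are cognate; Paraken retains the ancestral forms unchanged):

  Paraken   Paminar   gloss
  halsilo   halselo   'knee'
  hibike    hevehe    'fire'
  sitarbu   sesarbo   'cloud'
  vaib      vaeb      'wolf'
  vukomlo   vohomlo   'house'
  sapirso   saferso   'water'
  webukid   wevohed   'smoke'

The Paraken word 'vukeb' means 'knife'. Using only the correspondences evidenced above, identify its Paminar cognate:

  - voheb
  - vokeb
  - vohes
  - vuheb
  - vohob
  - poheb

vukomlo ~ vohomlo, webukid ~ wevohed — Paraken u corresponds to Paminar o after a consonant, before a consonant other than r, m, n, p, b, f, v.
hibike ~ hevehe — Paraken k corresponds to Paminar h between vowels (before a front vowel).
Applying these to Paraken 'vukeb':
  vukeb → vokeb   (u→o after a consonant, before a consonant other than r, m, n, p, b, f, v)
  vokeb → voheb   (k→h between vowels (before a front vowel))
So the Paminar cognate is 'voheb'.

voheb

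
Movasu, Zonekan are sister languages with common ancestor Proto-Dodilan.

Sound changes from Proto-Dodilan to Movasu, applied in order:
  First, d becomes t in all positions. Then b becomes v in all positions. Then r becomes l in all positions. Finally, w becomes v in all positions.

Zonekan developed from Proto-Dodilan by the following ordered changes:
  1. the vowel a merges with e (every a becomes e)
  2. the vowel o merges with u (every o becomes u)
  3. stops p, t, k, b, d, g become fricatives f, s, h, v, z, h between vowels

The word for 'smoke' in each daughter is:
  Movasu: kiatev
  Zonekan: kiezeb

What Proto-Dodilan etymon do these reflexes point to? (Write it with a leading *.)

*kiadeb

Position 4: Movasu has t, Zonekan has z. Taking the neighbouring segments as reconstructed: Movasu t could go back to *t or *d; Zonekan z could go back to *d or *z — the one source consistent with every daughter is *d.
Position 3: Movasu has a, Zonekan has e. Movasu preserves a here (none of its changes turn any other segment into a), so the proto-segment is *a.
Position 6: Movasu has v, Zonekan has b. Zonekan preserves b here (none of its changes turn any other segment into b), so the proto-segment is *b.
The remaining positions agree across the daughters. Check the candidate against every language:
Movasu: *kiadeb
  kiadeb → kiateb   [unconditioned shift]
  kiateb → kiatev   [unconditioned shift]
  kiatev (rule 3 does not apply)
  kiatev (rule 4 does not apply)
  giving Movasu kiatev.
Zonekan: *kiadeb > kiedeb > kiezeb  (by vowel merger, intervocalic lenition)
*kiadeb is the unique common source.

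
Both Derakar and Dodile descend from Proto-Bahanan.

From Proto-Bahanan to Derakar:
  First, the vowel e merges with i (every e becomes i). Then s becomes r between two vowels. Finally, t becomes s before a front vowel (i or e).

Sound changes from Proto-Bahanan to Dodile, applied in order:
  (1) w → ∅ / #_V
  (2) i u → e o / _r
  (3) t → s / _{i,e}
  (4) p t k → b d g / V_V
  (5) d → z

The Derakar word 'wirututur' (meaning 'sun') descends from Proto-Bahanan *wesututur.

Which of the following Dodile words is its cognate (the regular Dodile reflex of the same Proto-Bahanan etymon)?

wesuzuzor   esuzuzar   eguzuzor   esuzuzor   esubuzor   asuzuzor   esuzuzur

esuzuzor

Dodile: start from *wesututur.
  rule 1 (glide loss): wesututur → esututur
  rule 2 (pre-rhotic lowering): esututur → esututor
  rule 3: no change — esututor
  rule 4 (intervocalic voicing): esututor → esududor
  rule 5 (unconditioned shift): esududor → esuzuzor
  ⇒ Dodile esuzuzor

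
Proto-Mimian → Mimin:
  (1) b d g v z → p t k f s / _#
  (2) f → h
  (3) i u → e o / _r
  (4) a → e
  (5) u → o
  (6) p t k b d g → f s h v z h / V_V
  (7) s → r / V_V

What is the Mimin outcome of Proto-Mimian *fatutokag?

Mimin: *fatutokag
  fatutokag → fatutokak   [final devoicing]
  fatutokak → hatutokak   [unconditioned shift]
  hatutokak (rule 3 does not apply)
  hatutokak → hetutokek   [vowel merger]
  hetutokek → hetotokek   [vowel merger]
  hetotokek → hesosohek   [intervocalic lenition]
  hesosohek → herorohek   [rhotacism]
  giving Mimin herorohek.

herorohek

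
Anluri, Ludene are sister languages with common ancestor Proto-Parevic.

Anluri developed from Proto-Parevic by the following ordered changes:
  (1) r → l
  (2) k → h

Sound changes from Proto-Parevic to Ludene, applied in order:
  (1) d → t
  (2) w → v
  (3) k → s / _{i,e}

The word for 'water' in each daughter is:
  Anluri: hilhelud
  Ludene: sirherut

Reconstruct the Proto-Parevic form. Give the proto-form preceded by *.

*kirherud

Position 8: Anluri has d, Ludene has t. Anluri preserves d here (none of its changes turn any other segment into d), so the proto-segment is *d.
Position 6: Anluri has l, Ludene has r. Ludene preserves r here (none of its changes turn any other segment into r), so the proto-segment is *r.
Position 1: Anluri has h, Ludene has s. Taking the neighbouring segments as reconstructed: Anluri h could go back to *k or *h; Ludene s could go back to *k or *s — the one source consistent with every daughter is *k.
This points to *kirherud. Verify forward in each daughter:
Anluri: start from *kirherud.
  rule 1 (unconditioned shift): kirherud → kilhelud
  rule 2 (unconditioned shift): kilhelud → hilhelud
  ⇒ Anluri hilhelud
Ludene: *kirherud > kirherut > sirherut  (by unconditioned shift, palatalisation)
*kirherud is the unique common source.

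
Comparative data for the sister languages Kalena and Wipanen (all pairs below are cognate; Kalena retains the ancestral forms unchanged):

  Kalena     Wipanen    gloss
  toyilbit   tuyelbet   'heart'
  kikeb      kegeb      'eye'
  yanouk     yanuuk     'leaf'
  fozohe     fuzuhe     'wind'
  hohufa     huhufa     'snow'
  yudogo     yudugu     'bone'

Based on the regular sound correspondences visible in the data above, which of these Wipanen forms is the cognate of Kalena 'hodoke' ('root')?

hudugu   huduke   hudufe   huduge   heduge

huduge

toyilbit ~ tuyelbet, fozohe ~ fuzuhe — Kalena o corresponds to Wipanen u after a consonant, before a consonant other than r, m, n, p, b, f, v.
kikeb ~ kegeb — Kalena k corresponds to Wipanen g between vowels (before a front vowel).
Applying these to Kalena 'hodoke':
  hodoke → hudoke   (o→u after a consonant, before a consonant other than r, m, n, p, b, f, v)
  hudoke → huduke   (o→u after a consonant, before a consonant other than r, m, n, p, b, f, v)
  huduke → huduge   (k→g between vowels (before a front vowel))
So the Wipanen cognate is 'huduge'.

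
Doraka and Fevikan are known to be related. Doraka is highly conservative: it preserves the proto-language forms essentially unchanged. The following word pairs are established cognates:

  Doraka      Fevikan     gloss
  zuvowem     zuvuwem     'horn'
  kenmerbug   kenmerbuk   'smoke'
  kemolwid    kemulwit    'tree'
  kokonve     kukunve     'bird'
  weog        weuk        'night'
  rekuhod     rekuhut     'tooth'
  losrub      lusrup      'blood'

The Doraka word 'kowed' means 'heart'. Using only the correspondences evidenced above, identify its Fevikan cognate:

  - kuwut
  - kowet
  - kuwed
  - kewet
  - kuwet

zuvowem ~ zuvuwem, kemolwid ~ kemulwit — Doraka o corresponds to Fevikan u after a consonant, before a consonant other than r, m, n, p, b, f, v.
kemolwid ~ kemulwit, rekuhod ~ rekuhut — Doraka d corresponds to Fevikan t word-finally.
Applying these to Doraka 'kowed':
  kowed → kuwed   (o→u after a consonant, before a consonant other than r, m, n, p, b, f, v)
  kuwed → kuwet   (d→t word-finally)
So the Fevikan cognate is 'kuwet'.

kuwet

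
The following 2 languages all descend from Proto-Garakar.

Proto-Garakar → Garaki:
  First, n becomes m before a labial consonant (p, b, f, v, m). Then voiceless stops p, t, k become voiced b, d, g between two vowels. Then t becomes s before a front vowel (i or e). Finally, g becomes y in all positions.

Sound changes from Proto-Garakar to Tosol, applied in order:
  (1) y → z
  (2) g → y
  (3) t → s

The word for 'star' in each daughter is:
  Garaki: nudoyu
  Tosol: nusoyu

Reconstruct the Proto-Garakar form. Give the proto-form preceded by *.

*nutogu

Position 3: Garaki has d, Tosol has s. Taking the neighbouring segments as reconstructed: Garaki d could go back to *t or *d; Tosol s could go back to *t or *s — the one source consistent with every daughter is *t.
Position 5: Garaki has y, Tosol has y. In Tosol, y can only continue *g, so the proto-segment is *g.
This points to *nutogu. Verify forward in each daughter:
Garaki: *nutogu
  nutogu (rule 1 does not apply)
  nutogu → nudogu   [intervocalic voicing]
  nudogu (rule 3 does not apply)
  nudogu → nudoyu   [unconditioned shift]
  giving Garaki nudoyu.
Tosol: *nutogu
  nutogu (rule 1 does not apply)
  nutogu → nutoyu   [unconditioned shift]
  nutoyu → nusoyu   [unconditioned shift]
  giving Tosol nusoyu.
No other proto-form is consistent with every reflex, so the reconstruction is *nutogu.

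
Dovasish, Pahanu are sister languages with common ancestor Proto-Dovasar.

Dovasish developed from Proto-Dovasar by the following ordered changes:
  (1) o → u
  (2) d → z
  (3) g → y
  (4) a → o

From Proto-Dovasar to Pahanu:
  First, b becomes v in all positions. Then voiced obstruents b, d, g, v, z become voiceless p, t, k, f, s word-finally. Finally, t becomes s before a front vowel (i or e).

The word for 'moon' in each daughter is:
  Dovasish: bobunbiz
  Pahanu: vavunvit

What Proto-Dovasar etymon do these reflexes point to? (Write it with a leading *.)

Position 2: Dovasish has o, Pahanu has a. Pahanu preserves a here (none of its changes turn any other segment into a), so the proto-segment is *a.
Position 1: Dovasish has b, Pahanu has v. Dovasish preserves b here (none of its changes turn any other segment into b), so the proto-segment is *b.
Position 8: Dovasish has z, Pahanu has t. Taking the neighbouring segments as reconstructed: Dovasish z could go back to *d or *z; Pahanu t could go back to *t or *d — the one source consistent with every daughter is *d.
Verify the candidate proto-form against each daughter:
Dovasish: *babunbid
  babunbid (rule 1 does not apply)
  babunbid → babunbiz   [unconditioned shift]
  babunbiz (rule 3 does not apply)
  babunbiz → bobunbiz   [vowel merger]
  giving Dovasish bobunbiz.
Pahanu: *babunbid
  babunbid → vavunvid   [unconditioned shift]
  vavunvid → vavunvit   [final devoicing]
  vavunvit (rule 3 does not apply)
  giving Pahanu vavunvit.
*babunbid is the unique common source.

*babunbid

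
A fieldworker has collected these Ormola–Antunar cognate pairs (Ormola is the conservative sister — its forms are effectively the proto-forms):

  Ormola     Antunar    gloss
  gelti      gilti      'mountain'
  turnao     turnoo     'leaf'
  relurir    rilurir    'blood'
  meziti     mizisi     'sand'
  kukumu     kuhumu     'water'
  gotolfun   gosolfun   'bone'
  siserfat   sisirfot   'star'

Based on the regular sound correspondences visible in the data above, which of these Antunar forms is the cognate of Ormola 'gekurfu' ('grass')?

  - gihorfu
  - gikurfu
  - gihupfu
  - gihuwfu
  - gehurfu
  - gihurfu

gihurfu

gelti ~ gilti, relurir ~ rilurir — Ormola e corresponds to Antunar i after a consonant, before a consonant other than r, m, n, p, b, f, v.
kukumu ~ kuhumu — Ormola k corresponds to Antunar h between vowels (before a back vowel).
Applying these to Ormola 'gekurfu':
  gekurfu → gikurfu   (e→i after a consonant, before a consonant other than r, m, n, p, b, f, v)
  gikurfu → gihurfu   (k→h between vowels (before a back vowel))
So the Antunar cognate is 'gihurfu'.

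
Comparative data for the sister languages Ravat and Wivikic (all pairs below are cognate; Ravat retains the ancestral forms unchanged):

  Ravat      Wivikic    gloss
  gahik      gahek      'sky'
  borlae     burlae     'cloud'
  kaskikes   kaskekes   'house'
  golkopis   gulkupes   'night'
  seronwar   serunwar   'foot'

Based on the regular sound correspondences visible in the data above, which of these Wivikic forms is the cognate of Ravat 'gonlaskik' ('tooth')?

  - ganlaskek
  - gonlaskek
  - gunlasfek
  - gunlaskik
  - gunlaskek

gunlaskek

seronwar ~ serunwar — Ravat o corresponds to Wivikic u after a consonant, before a nasal.
gahik ~ gahek, kaskikes ~ kaskekes — Ravat i corresponds to Wivikic e after a consonant, before a consonant other than r, m, n, p, b, f, v.
Applying these to Ravat 'gonlaskik':
  gonlaskik → gunlaskik   (o→u after a consonant, before a nasal)
  gunlaskik → gunlaskek   (i→e after a consonant, before a consonant other than r, m, n, p, b, f, v)
So the Wivikic cognate is 'gunlaskek'.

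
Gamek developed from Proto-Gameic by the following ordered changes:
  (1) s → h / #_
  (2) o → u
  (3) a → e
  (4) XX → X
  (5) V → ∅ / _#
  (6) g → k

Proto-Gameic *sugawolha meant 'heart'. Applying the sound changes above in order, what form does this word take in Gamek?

Gamek: *sugawolha > hugawolha > hugawulha > hugewulhe > hugewulh > hukewulh  (by debuccalisation, vowel merger, vowel merger, apocope, unconditioned shift)

hukewulh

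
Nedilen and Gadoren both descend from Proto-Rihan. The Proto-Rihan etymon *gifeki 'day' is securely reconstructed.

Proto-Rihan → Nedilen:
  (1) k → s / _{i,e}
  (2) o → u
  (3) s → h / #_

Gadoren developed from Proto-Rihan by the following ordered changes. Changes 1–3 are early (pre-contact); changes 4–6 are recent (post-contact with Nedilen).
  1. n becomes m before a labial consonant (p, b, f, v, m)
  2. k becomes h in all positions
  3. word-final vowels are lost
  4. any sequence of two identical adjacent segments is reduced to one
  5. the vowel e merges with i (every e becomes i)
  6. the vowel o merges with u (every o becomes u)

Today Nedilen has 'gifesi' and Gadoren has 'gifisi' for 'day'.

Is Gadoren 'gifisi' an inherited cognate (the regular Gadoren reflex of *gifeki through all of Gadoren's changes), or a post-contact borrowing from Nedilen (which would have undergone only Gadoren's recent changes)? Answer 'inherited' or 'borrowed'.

If inherited, *gifeki would pass through all of Gadoren's changes:
Gadoren: *gifeki
  gifeki (rule 1 does not apply)
  gifeki → gifehi   [unconditioned shift]
  gifehi → gifeh   [apocope]
  gifeh (rule 4 does not apply)
  gifeh → gifih   [vowel merger]
  gifih (rule 6 does not apply)
  giving Gadoren gifih.
If borrowed from Nedilen 'gifesi' after the early changes, it would undergo only the recent ones:
  rule 4 (degemination): no change (gifesi)
  rule 5 (vowel merger): gifesi → gifisi
  rule 6 (vowel merger): no change (gifisi)
  ⇒ as a loan: gifisi
Gadoren 'gifisi' matches the loan outcome 'gifisi', not the inherited 'gifih' — it skipped the early Gadoren changes, so it was borrowed from Nedilen.

borrowed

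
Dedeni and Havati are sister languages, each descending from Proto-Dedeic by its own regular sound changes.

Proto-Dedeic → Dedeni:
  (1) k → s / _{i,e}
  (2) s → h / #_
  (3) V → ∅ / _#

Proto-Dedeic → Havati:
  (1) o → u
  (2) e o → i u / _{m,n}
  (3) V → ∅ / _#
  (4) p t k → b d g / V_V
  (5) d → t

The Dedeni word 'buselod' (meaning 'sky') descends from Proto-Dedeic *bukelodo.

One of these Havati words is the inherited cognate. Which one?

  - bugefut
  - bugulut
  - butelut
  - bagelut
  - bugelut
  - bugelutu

bugelut

Havati: *bukelodo > bukeludu > bukelud > bugelud > bugelut  (by vowel merger, apocope, intervocalic voicing, unconditioned shift)
Among the options, 'bugelut' alone shows every Havati change applied in order.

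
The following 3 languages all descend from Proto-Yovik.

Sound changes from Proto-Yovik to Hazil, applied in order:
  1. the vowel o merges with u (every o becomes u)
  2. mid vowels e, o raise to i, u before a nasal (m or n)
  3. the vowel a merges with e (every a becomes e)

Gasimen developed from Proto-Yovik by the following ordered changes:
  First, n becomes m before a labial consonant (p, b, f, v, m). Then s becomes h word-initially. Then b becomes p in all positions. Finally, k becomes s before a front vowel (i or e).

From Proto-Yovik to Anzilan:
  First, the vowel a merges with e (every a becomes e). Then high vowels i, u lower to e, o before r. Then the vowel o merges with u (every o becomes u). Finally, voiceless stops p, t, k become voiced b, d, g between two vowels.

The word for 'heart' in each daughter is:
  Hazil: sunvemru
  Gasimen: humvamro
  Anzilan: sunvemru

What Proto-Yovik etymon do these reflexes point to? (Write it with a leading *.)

*sunvamro

Position 3: Hazil has n, Gasimen has m, Anzilan has n. Hazil preserves n here (none of its changes turn any other segment into n), so the proto-segment is *n.
Position 8: Hazil has u, Gasimen has o, Anzilan has u. Gasimen preserves o here (none of its changes turn any other segment into o), so the proto-segment is *o.
Position 1: Hazil has s, Gasimen has h, Anzilan has s. Hazil preserves s here (none of its changes turn any other segment into s), so the proto-segment is *s.
Continuing position by position gives *sunvamro; check it forward:
Hazil: *sunvamro > sunvamru > sunvemru  (by vowel merger, vowel merger)
Gasimen: *sunvamro
  sunvamro → sumvamro   [nasal place assimilation]
  sumvamro → humvamro   [debuccalisation]
  humvamro (rule 3 does not apply)
  humvamro (rule 4 does not apply)
  giving Gasimen humvamro.
Anzilan: *sunvamro
  sunvamro → sunvemro   [vowel merger]
  sunvemro (rule 2 does not apply)
  sunvemro → sunvemru   [vowel merger]
  sunvemru (rule 4 does not apply)
  giving Anzilan sunvemru.
No other proto-form is consistent with every reflex, so the reconstruction is *sunvamro.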